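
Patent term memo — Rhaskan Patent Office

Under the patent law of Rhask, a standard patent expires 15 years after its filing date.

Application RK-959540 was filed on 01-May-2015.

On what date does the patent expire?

Filing date + 15 years → 1 May 2030.

2030-05-01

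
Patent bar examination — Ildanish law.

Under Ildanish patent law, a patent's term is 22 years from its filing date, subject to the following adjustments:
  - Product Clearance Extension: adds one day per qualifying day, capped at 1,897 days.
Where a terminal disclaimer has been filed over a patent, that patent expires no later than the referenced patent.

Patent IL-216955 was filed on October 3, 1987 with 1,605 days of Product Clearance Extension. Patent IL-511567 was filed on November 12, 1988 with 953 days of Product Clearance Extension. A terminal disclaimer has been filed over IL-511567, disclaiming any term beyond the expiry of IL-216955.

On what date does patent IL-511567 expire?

June 22, 2013

Natural term of IL-511567:
  Base: filing + 22 years → 12 November 2010.
  Product Clearance Extension: 953 days (within the 1897-day cap) → +953 days → 22 June 2013.
Expiry of referenced patent IL-216955:
  Base: filing + 22 years → 3 October 2009.
  Product Clearance Extension: 1605 days (within the 1897-day cap) → +1605 days → 24 February 2014.
Terminal disclaimer: IL-511567 expires on the earlier of 22 June 2013 and 24 February 2014.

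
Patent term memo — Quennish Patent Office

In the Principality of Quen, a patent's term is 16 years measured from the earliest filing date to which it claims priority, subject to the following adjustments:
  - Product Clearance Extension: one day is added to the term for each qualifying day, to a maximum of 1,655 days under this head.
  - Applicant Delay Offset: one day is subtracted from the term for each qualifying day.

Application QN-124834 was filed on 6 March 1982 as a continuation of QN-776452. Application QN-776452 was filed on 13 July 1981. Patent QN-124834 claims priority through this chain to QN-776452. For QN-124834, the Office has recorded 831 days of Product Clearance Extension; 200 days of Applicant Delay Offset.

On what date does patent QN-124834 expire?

Earliest priority filing: 13 July 1981.
Base term: 13 July 1981 + 16 years → 13 July 1997.
Product Clearance Extension: 831 days (within the 1655-day cap) → +831 days → 22 October 1999.
Applicant Delay Offset: −200 days → 5 April 1999.

1999-04-05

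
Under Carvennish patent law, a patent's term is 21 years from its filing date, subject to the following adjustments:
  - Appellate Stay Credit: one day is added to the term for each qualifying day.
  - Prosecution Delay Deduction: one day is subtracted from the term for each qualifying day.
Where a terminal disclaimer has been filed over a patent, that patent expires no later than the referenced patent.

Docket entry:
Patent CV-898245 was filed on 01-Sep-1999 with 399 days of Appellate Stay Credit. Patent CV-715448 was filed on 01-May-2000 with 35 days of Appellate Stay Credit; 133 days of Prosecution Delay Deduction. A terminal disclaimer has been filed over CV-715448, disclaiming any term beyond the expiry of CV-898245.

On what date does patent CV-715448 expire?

January 23, 2021

Natural term of CV-715448:
  Base: filing + 21 years → 1 May 2021.
  Appellate Stay Credit: +35 days → 5 June 2021.
  Prosecution Delay Deduction: −133 days → 23 January 2021.
Expiry of referenced patent CV-898245:
  Base: filing + 21 years → 1 September 2020.
  Appellate Stay Credit: +399 days → 5 October 2021.
Terminal disclaimer: CV-715448 expires on the earlier of 23 January 2021 and 5 October 2021.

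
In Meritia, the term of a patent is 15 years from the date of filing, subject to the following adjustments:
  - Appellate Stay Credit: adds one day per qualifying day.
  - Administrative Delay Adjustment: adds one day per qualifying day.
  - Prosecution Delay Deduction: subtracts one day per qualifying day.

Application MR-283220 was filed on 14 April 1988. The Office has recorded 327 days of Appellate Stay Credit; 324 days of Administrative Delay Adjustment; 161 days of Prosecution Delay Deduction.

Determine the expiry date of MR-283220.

Base term: filing date + 15 years → 14 April 2003.
Appellate Stay Credit: +327 days → 6 March 2004.
Administrative Delay Adjustment: +324 days → 24 January 2005.
Prosecution Delay Deduction: −161 days → 16 August 2004.

2004-08-16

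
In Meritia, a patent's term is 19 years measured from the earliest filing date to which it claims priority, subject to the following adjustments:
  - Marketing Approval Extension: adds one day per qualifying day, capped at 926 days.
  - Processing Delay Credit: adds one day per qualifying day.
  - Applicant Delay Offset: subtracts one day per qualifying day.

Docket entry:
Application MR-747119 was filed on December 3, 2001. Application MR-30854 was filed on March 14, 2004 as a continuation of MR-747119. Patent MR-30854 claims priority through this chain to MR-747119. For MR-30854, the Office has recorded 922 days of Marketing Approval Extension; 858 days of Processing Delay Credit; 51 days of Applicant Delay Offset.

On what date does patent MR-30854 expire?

Earliest priority filing: 3 December 2001.
Base term: 3 December 2001 + 19 years → 3 December 2020.
Marketing Approval Extension: 922 days (within the 926-day cap) → +922 days → 13 June 2023.
Processing Delay Credit: +858 days → 18 October 2025.
Applicant Delay Offset: −51 days → 28 August 2025.

August 28, 2025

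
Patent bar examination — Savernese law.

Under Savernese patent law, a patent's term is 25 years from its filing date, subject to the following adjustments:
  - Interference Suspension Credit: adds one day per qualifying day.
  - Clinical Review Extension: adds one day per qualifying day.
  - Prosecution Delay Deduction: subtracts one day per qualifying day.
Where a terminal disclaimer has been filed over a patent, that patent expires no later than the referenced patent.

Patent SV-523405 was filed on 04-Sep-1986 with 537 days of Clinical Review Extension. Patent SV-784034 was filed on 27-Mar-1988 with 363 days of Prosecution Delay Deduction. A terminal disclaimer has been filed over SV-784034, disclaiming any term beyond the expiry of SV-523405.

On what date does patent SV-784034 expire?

2012-03-29

Natural term of SV-784034:
  Base: filing + 25 years → 27 March 2013.
  Prosecution Delay Deduction: −363 days → 29 March 2012.
Expiry of referenced patent SV-523405:
  Base: filing + 25 years → 4 September 2011.
  Clinical Review Extension: +537 days → 22 February 2013.
Terminal disclaimer: SV-784034 expires on the earlier of 29 March 2012 and 22 February 2013.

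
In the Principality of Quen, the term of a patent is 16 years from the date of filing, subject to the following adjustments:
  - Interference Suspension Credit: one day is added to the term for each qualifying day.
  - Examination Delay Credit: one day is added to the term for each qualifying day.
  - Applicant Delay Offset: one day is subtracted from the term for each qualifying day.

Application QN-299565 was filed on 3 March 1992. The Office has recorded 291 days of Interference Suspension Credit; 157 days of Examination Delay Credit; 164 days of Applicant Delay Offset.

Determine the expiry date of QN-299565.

2008-12-12

Base term: filing date + 16 years → 3 March 2008.
Interference Suspension Credit: +291 days → 19 December 2008.
Examination Delay Credit: +157 days → 25 May 2009.
Applicant Delay Offset: −164 days → 12 December 2008.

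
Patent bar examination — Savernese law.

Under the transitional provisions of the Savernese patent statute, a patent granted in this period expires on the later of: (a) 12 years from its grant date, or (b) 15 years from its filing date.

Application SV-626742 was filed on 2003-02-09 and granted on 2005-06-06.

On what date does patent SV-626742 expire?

(a) grant + 12 years → 6 June 2017.
(b) filing + 15 years → 9 February 2018.
Later of the two: 9 February 2018.

February 9, 2018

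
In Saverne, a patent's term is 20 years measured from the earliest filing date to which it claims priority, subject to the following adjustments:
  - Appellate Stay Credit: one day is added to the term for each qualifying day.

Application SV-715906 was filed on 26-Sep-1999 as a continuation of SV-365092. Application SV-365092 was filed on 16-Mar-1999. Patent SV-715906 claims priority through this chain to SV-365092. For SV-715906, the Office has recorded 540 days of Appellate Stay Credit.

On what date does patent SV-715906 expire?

2020-09-06

Earliest priority filing: 16 March 1999.
Base term: 16 March 1999 + 20 years → 16 March 2019.
Appellate Stay Credit: +540 days → 6 September 2020.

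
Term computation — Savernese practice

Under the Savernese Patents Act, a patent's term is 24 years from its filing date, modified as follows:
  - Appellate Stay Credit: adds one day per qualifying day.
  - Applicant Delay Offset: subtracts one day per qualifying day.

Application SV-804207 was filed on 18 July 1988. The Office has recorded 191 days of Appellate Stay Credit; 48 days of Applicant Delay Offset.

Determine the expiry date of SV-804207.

December 8, 2012

Base term: filing date + 24 years → 18 July 2012.
Appellate Stay Credit: +191 days → 25 January 2013.
Applicant Delay Offset: −48 days → 8 December 2012.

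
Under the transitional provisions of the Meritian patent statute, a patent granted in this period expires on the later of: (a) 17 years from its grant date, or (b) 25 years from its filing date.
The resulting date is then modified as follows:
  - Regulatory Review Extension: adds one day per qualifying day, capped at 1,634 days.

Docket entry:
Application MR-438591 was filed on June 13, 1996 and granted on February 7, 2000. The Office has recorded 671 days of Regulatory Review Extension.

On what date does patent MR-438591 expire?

April 15, 2023

(a) grant + 17 years → 7 February 2017.
(b) filing + 25 years → 13 June 2021.
Later of the two: 13 June 2021.
Regulatory Review Extension: 671 days (within the 1634-day cap) → +671 days → 15 April 2023.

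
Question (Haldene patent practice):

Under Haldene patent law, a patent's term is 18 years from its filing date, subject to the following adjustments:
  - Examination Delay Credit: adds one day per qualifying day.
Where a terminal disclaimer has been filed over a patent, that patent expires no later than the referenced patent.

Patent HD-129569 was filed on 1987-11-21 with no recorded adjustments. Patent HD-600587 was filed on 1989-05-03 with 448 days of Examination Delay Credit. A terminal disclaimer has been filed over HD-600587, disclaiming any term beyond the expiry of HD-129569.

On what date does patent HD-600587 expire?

Natural term of HD-600587:
  Base: filing + 18 years → 3 May 2007.
  Examination Delay Credit: +448 days → 24 July 2008.
Expiry of referenced patent HD-129569:
  Base: filing + 18 years → 21 November 2005.
Terminal disclaimer: HD-600587 expires on the earlier of 24 July 2008 and 21 November 2005.

2005-11-21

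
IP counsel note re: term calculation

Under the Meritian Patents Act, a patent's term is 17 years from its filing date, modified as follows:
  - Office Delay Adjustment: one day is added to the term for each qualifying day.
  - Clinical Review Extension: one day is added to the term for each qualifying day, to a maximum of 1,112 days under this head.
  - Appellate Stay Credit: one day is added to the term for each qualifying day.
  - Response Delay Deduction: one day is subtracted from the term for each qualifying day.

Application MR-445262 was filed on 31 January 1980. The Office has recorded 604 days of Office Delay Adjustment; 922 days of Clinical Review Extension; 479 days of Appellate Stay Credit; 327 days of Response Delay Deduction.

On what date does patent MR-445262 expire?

2001-09-05

Base term: filing date + 17 years → 31 January 1997.
Office Delay Adjustment: +604 days → 27 September 1998.
Clinical Review Extension: 922 days (within the 1112-day cap) → +922 days → 6 April 2001.
Appellate Stay Credit: +479 days → 29 July 2002.
Response Delay Deduction: −327 days → 5 September 2001.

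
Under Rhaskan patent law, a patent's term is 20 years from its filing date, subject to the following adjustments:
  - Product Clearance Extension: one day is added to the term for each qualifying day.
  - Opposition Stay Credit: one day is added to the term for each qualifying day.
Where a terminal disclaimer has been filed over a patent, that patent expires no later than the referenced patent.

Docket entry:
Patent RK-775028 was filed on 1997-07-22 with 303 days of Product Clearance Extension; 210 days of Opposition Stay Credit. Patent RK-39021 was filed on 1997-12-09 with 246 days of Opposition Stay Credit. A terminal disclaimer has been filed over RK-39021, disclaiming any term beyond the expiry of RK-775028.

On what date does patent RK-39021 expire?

August 12, 2018

Natural term of RK-39021:
  Base: filing + 20 years → 9 December 2017.
  Opposition Stay Credit: +246 days → 12 August 2018.
Expiry of referenced patent RK-775028:
  Base: filing + 20 years → 22 July 2017.
  Product Clearance Extension: +303 days → 21 May 2018.
  Opposition Stay Credit: +210 days → 17 December 2018.
Terminal disclaimer: RK-39021 expires on the earlier of 12 August 2018 and 17 December 2018.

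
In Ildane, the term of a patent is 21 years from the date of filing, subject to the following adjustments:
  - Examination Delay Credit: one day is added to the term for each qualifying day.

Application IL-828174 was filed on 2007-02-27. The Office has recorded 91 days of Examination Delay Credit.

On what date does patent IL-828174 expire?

May 28, 2028

Base term: filing date + 21 years → 27 February 2028.
Examination Delay Credit: +91 days → 28 May 2028.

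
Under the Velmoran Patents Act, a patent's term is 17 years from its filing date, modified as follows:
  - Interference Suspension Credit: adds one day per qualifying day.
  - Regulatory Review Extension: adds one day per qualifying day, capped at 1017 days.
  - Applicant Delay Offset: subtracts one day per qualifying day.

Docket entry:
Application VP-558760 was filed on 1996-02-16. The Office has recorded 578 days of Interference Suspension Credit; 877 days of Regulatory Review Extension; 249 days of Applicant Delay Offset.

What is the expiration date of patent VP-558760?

Base term: filing date + 17 years → 16 February 2013.
Interference Suspension Credit: +578 days → 17 September 2014.
Regulatory Review Extension: 877 days (within the 1017-day cap) → +877 days → 10 February 2017.
Applicant Delay Offset: −249 days → 6 June 2016.

2016-06-06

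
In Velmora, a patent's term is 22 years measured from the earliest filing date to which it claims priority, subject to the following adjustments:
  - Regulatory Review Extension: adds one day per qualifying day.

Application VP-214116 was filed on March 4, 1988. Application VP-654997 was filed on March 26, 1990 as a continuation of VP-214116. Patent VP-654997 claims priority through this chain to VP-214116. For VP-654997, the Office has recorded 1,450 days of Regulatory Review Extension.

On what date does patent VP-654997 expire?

Earliest priority filing: 4 March 1988.
Base term: 4 March 1988 + 22 years → 4 March 2010.
Regulatory Review Extension: +1450 days → 21 February 2014.

2014-02-21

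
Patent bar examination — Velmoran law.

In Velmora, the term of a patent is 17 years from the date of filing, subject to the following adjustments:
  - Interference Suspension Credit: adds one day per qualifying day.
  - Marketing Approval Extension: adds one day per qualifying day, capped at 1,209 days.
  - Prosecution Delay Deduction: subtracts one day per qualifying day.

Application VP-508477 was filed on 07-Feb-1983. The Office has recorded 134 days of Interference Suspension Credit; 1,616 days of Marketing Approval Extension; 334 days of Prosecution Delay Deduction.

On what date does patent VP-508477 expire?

Base term: filing date + 17 years → 7 February 2000.
Interference Suspension Credit: +134 days → 20 June 2000.
Marketing Approval Extension: 1616 days claimed exceeds the 1209-day cap, so +1209 days → 12 October 2003.
Prosecution Delay Deduction: −334 days → 12 November 2002.

2002-11-12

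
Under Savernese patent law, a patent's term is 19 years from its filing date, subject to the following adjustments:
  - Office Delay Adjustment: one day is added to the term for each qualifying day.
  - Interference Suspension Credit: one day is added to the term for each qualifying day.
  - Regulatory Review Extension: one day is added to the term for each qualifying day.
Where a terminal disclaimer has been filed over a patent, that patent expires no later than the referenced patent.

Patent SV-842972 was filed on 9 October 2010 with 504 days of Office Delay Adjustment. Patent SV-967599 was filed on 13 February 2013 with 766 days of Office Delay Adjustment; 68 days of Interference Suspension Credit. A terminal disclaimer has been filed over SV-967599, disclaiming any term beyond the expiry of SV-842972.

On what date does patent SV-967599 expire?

2031-02-25

Natural term of SV-967599:
  Base: filing + 19 years → 13 February 2032.
  Office Delay Adjustment: +766 days → 20 March 2034.
  Interference Suspension Credit: +68 days → 27 May 2034.
Expiry of referenced patent SV-842972:
  Base: filing + 19 years → 9 October 2029.
  Office Delay Adjustment: +504 days → 25 February 2031.
Terminal disclaimer: SV-967599 expires on the earlier of 27 May 2034 and 25 February 2031.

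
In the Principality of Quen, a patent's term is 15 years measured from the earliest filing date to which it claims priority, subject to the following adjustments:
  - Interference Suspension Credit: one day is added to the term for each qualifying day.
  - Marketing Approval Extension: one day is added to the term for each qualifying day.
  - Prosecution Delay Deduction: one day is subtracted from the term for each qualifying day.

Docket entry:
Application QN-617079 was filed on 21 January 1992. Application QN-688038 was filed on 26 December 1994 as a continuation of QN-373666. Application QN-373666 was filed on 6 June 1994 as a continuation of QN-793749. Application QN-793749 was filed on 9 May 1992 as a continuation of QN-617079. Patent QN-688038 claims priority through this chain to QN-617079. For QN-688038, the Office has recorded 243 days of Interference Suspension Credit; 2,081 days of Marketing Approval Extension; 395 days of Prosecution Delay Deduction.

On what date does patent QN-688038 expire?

Earliest priority filing: 21 January 1992.
Base term: 21 January 1992 + 15 years → 21 January 2007.
Interference Suspension Credit: +243 days → 21 September 2007.
Marketing Approval Extension: +2081 days → 2 June 2013.
Prosecution Delay Deduction: −395 days → 3 May 2012.

May 3, 2012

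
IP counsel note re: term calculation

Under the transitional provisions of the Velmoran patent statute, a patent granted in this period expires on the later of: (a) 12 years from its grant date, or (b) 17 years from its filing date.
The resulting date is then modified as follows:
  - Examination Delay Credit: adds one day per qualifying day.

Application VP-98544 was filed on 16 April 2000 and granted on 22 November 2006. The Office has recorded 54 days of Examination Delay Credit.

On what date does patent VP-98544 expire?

January 15, 2019

(a) grant + 12 years → 22 November 2018.
(b) filing + 17 years → 16 April 2017.
Later of the two: 22 November 2018.
Examination Delay Credit: +54 days → 15 January 2019.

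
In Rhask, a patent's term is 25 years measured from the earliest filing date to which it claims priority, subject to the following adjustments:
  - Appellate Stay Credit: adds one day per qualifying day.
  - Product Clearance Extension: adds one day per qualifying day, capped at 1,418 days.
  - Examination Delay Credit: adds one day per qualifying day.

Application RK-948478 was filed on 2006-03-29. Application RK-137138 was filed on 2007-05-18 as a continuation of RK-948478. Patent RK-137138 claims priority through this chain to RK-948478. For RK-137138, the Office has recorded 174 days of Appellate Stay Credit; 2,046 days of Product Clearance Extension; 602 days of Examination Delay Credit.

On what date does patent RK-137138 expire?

March 31, 2037

Earliest priority filing: 29 March 2006.
Base term: 29 March 2006 + 25 years → 29 March 2031.
Appellate Stay Credit: +174 days → 19 September 2031.
Product Clearance Extension: 2046 days claimed exceeds the 1418-day cap, so +1418 days → 7 August 2035.
Examination Delay Credit: +602 days → 31 March 2037.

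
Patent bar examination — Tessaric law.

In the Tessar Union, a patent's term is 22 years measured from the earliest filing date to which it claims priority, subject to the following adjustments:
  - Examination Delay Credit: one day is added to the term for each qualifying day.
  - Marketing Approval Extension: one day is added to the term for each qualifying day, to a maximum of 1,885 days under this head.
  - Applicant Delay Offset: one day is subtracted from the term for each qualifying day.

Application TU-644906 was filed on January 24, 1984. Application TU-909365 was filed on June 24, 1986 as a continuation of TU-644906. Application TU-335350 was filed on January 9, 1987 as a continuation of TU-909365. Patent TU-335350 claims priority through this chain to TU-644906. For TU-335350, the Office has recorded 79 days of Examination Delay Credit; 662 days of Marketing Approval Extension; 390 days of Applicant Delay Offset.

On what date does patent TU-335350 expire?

Earliest priority filing: 24 January 1984.
Base term: 24 January 1984 + 22 years → 24 January 2006.
Examination Delay Credit: +79 days → 13 April 2006.
Marketing Approval Extension: 662 days (within the 1885-day cap) → +662 days → 4 February 2008.
Applicant Delay Offset: −390 days → 10 January 2007.

2007-01-10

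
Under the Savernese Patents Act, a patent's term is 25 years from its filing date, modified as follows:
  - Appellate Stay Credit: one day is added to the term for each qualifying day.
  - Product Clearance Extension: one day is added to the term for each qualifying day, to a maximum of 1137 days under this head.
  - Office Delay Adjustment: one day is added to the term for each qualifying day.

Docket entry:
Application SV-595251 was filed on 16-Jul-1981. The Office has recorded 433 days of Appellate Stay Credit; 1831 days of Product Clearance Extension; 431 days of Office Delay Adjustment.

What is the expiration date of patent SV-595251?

January 7, 2012

Base term: filing date + 25 years → 16 July 2006.
Appellate Stay Credit: +433 days → 22 September 2007.
Product Clearance Extension: 1831 days claimed exceeds the 1137-day cap, so +1137 days → 2 November 2010.
Office Delay Adjustment: +431 days → 7 January 2012.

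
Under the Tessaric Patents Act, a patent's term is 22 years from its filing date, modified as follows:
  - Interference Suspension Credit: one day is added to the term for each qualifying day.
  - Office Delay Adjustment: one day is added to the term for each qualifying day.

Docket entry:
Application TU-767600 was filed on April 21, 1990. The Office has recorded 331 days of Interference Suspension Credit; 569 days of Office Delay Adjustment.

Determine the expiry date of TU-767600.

Base term: filing date + 22 years → 21 April 2012.
Interference Suspension Credit: +331 days → 18 March 2013.
Office Delay Adjustment: +569 days → 8 October 2014.

October 8, 2014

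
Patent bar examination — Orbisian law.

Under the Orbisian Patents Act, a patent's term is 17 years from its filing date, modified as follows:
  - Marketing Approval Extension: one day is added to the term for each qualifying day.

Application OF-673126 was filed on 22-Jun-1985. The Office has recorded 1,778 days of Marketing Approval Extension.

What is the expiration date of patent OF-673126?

May 5, 2007

Base term: filing date + 17 years → 22 June 2002.
Marketing Approval Extension: +1778 days → 5 May 2007.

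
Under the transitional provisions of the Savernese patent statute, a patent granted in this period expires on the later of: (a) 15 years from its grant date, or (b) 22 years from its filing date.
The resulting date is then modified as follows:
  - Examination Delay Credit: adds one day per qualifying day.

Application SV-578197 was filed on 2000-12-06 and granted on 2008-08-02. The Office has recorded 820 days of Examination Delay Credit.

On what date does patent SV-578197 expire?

2025-10-30

(a) grant + 15 years → 2 August 2023.
(b) filing + 22 years → 6 December 2022.
Later of the two: 2 August 2023.
Examination Delay Credit: +820 days → 30 October 2025.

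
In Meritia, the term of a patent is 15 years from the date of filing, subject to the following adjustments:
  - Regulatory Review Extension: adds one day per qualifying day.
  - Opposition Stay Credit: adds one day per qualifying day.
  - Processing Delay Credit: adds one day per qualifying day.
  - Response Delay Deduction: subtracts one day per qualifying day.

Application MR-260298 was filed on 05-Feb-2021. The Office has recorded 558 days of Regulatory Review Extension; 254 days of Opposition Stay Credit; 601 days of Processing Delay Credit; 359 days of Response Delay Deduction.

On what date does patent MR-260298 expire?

Base term: filing date + 15 years → 5 February 2036.
Regulatory Review Extension: +558 days → 16 August 2037.
Opposition Stay Credit: +254 days → 27 April 2038.
Processing Delay Credit: +601 days → 19 December 2039.
Response Delay Deduction: −359 days → 25 December 2038.

2038-12-25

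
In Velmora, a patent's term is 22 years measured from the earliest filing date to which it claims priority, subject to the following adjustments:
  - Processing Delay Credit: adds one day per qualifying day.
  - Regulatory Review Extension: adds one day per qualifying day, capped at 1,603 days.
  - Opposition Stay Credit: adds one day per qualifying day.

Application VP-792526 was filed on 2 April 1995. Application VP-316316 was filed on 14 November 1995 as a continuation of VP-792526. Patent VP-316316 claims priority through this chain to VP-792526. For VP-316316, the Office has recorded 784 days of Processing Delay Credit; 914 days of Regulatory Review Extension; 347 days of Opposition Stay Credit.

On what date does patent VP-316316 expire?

November 7, 2022

Earliest priority filing: 2 April 1995.
Base term: 2 April 1995 + 22 years → 2 April 2017.
Processing Delay Credit: +784 days → 26 May 2019.
Regulatory Review Extension: 914 days (within the 1603-day cap) → +914 days → 25 November 2021.
Opposition Stay Credit: +347 days → 7 November 2022.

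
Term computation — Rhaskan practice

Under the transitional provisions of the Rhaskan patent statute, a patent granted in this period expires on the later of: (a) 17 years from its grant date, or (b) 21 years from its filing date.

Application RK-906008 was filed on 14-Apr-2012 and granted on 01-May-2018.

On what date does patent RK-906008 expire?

May 1, 2035

(a) grant + 17 years → 1 May 2035.
(b) filing + 21 years → 14 April 2033.
Later of the two: 1 May 2035.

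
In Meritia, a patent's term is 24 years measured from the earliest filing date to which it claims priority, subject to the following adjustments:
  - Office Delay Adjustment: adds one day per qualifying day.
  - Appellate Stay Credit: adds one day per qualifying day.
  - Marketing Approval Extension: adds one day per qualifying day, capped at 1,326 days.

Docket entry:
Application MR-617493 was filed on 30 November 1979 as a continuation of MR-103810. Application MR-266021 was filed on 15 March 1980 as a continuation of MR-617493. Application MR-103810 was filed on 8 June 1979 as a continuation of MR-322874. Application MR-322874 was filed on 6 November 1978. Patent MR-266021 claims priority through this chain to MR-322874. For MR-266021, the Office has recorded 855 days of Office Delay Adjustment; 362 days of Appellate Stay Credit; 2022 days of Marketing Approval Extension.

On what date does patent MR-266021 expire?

Earliest priority filing: 6 November 1978.
Base term: 6 November 1978 + 24 years → 6 November 2002.
Office Delay Adjustment: +855 days → 10 March 2005.
Appellate Stay Credit: +362 days → 7 March 2006.
Marketing Approval Extension: 2022 days claimed exceeds the 1326-day cap, so +1326 days → 23 October 2009.

October 23, 2009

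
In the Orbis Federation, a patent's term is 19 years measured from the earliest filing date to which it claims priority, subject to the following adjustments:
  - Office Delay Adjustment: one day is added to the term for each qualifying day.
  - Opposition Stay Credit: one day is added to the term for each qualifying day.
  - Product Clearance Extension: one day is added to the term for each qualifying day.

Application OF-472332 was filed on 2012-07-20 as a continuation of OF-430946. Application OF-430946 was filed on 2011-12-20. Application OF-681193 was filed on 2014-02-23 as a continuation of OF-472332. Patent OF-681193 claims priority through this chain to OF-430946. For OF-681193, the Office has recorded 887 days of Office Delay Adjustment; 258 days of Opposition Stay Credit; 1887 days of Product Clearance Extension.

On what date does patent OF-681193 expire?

2039-04-09

Earliest priority filing: 20 December 2011.
Base term: 20 December 2011 + 19 years → 20 December 2030.
Office Delay Adjustment: +887 days → 25 May 2033.
Opposition Stay Credit: +258 days → 7 February 2034.
Product Clearance Extension: +1887 days → 9 April 2039.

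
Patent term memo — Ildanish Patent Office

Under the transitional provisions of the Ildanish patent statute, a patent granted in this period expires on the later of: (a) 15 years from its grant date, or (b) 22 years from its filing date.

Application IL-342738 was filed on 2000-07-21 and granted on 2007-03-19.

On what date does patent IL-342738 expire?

(a) grant + 15 years → 19 March 2022.
(b) filing + 22 years → 21 July 2022.
Later of the two: 21 July 2022.

July 21, 2022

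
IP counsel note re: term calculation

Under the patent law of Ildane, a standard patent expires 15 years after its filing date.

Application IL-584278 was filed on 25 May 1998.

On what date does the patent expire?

Filing date + 15 years → 25 May 2013.

May 25, 2013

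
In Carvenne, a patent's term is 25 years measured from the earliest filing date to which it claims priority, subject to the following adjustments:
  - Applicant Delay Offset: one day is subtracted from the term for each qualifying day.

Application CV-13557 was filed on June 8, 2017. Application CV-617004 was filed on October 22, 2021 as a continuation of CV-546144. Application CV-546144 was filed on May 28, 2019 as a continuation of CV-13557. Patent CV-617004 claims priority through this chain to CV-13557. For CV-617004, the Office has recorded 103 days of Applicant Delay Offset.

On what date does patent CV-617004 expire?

2042-02-25

Earliest priority filing: 8 June 2017.
Base term: 8 June 2017 + 25 years → 8 June 2042.
Applicant Delay Offset: −103 days → 25 February 2042.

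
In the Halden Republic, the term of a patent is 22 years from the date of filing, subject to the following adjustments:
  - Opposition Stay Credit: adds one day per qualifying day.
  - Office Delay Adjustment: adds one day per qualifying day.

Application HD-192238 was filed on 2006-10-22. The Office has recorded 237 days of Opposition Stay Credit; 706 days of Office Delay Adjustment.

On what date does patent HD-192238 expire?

Base term: filing date + 22 years → 22 October 2028.
Opposition Stay Credit: +237 days → 16 June 2029.
Office Delay Adjustment: +706 days → 23 May 2031.

May 23, 2031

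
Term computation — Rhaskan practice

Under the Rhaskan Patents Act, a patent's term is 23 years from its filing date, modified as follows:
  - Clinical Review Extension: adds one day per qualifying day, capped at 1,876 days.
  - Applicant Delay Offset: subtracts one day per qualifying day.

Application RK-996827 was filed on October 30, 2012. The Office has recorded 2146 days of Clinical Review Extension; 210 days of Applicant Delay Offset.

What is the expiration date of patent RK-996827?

May 22, 2040

Base term: filing date + 23 years → 30 October 2035.
Clinical Review Extension: 2146 days claimed exceeds the 1876-day cap, so +1876 days → 18 December 2040.
Applicant Delay Offset: −210 days → 22 May 2040.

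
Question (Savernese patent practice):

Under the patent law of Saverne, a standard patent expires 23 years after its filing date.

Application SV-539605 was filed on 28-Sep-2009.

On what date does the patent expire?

Filing date + 23 years → 28 September 2032.

September 28, 2032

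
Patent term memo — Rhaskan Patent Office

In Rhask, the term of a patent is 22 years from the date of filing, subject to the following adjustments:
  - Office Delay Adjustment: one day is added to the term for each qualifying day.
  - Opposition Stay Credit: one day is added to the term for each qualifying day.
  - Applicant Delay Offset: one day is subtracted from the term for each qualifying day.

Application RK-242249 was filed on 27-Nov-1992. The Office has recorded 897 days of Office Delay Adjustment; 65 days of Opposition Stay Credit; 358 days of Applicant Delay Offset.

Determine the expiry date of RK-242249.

Base term: filing date + 22 years → 27 November 2014.
Office Delay Adjustment: +897 days → 12 May 2017.
Opposition Stay Credit: +65 days → 16 July 2017.
Applicant Delay Offset: −358 days → 23 July 2016.

2016-07-23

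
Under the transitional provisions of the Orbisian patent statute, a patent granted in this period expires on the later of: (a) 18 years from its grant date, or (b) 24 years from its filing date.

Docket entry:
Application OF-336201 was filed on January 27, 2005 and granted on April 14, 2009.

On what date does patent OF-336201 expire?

January 27, 2029

(a) grant + 18 years → 14 April 2027.
(b) filing + 24 years → 27 January 2029.
Later of the two: 27 January 2029.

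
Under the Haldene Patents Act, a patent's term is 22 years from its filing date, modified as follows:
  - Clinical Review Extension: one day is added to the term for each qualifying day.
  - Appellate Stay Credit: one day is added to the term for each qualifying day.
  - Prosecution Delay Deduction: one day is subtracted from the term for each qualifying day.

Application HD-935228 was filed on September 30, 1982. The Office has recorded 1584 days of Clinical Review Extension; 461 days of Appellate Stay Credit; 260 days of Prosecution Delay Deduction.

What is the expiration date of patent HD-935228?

Base term: filing date + 22 years → 30 September 2004.
Clinical Review Extension: +1584 days → 31 January 2009.
Appellate Stay Credit: +461 days → 7 May 2010.
Prosecution Delay Deduction: −260 days → 20 August 2009.

2009-08-20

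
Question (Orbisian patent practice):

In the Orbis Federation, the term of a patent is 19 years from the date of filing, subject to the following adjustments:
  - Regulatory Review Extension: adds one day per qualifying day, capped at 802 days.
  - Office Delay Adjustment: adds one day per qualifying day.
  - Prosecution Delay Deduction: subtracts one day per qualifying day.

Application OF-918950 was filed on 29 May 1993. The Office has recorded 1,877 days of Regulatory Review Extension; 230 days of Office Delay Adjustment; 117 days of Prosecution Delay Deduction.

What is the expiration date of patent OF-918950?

November 30, 2014

Base term: filing date + 19 years → 29 May 2012.
Regulatory Review Extension: 1877 days claimed exceeds the 802-day cap, so +802 days → 9 August 2014.
Office Delay Adjustment: +230 days → 27 March 2015.
Prosecution Delay Deduction: −117 days → 30 November 2014.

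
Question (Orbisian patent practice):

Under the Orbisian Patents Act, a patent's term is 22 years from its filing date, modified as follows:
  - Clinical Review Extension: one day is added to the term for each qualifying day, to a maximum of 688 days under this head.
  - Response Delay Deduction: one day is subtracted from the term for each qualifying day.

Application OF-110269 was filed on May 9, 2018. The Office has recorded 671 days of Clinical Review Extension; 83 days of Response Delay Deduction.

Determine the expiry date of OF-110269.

Base term: filing date + 22 years → 9 May 2040.
Clinical Review Extension: 671 days (within the 688-day cap) → +671 days → 11 March 2042.
Response Delay Deduction: −83 days → 18 December 2041.

December 18, 2041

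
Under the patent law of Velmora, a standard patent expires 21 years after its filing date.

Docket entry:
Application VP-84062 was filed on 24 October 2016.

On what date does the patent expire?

Filing date + 21 years → 24 October 2037.

2037-10-24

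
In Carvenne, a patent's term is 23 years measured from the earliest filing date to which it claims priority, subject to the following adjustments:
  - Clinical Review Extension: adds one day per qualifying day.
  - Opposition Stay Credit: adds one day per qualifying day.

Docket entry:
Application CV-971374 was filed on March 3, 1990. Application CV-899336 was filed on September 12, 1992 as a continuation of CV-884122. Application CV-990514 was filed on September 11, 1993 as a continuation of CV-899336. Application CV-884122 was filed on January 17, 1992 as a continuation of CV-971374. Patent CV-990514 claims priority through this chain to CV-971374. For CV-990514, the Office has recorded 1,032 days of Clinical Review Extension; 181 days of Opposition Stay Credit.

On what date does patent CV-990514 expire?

June 28, 2016

Earliest priority filing: 3 March 1990.
Base term: 3 March 1990 + 23 years → 3 March 2013.
Clinical Review Extension: +1032 days → 30 December 2015.
Opposition Stay Credit: +181 days → 28 June 2016.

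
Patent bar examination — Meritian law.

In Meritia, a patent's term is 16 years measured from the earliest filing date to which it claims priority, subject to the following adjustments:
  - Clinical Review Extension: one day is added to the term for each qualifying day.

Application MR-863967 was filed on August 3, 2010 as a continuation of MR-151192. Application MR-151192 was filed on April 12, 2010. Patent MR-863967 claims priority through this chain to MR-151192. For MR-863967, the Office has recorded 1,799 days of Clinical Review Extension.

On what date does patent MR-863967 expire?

Earliest priority filing: 12 April 2010.
Base term: 12 April 2010 + 16 years → 12 April 2026.
Clinical Review Extension: +1799 days → 16 March 2031.

March 16, 2031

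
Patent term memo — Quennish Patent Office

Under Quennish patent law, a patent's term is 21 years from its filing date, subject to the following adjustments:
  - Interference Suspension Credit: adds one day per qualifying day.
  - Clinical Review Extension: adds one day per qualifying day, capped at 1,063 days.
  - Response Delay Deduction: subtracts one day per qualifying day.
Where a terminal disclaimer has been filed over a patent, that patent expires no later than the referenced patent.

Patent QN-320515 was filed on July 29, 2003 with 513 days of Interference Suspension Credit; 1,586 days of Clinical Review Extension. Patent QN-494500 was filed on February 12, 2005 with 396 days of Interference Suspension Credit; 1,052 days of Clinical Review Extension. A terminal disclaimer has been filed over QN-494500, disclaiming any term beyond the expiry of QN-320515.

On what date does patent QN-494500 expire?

November 21, 2028

Natural term of QN-494500:
  Base: filing + 21 years → 12 February 2026.
  Interference Suspension Credit: +396 days → 15 March 2027.
  Clinical Review Extension: 1052 days (within the 1063-day cap) → +1052 days → 30 January 2030.
Expiry of referenced patent QN-320515:
  Base: filing + 21 years → 29 July 2024.
  Interference Suspension Credit: +513 days → 24 December 2025.
  Clinical Review Extension: 1586 days claimed exceeds the 1063-day cap, so +1063 days → 21 November 2028.
Terminal disclaimer: QN-494500 expires on the earlier of 30 January 2030 and 21 November 2028.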